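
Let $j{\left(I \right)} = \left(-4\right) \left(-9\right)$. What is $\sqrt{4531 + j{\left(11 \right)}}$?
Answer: $\sqrt{4567} \approx 67.58$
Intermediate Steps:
$j{\left(I \right)} = 36$
$\sqrt{4531 + j{\left(11 \right)}} = \sqrt{4531 + 36} = \sqrt{4567}$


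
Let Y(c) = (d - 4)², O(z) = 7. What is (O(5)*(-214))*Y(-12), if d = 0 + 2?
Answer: -5992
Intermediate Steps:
d = 2
Y(c) = 4 (Y(c) = (2 - 4)² = (-2)² = 4)
(O(5)*(-214))*Y(-12) = (7*(-214))*4 = -1498*4 = -5992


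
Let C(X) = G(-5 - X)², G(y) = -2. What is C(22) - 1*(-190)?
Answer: 194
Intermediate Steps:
C(X) = 4 (C(X) = (-2)² = 4)
C(22) - 1*(-190) = 4 - 1*(-190) = 4 + 190 = 194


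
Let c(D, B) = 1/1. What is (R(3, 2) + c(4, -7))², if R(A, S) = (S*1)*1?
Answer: 9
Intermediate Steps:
R(A, S) = S (R(A, S) = S*1 = S)
c(D, B) = 1
(R(3, 2) + c(4, -7))² = (2 + 1)² = 3² = 9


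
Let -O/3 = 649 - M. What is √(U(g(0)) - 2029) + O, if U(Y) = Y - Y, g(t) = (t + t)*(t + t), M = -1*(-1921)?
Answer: 3816 + I*√2029 ≈ 3816.0 + 45.044*I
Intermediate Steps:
M = 1921
g(t) = 4*t² (g(t) = (2*t)*(2*t) = 4*t²)
U(Y) = 0
O = 3816 (O = -3*(649 - 1*1921) = -3*(649 - 1921) = -3*(-1272) = 3816)
√(U(g(0)) - 2029) + O = √(0 - 2029) + 3816 = √(-2029) + 3816 = I*√2029 + 3816 = 3816 + I*√2029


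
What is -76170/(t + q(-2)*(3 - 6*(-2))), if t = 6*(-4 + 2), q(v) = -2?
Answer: 12695/7 ≈ 1813.6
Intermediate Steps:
t = -12 (t = 6*(-2) = -12)
-76170/(t + q(-2)*(3 - 6*(-2))) = -76170/(-12 - 2*(3 - 6*(-2))) = -76170/(-12 - 2*(3 + 12)) = -76170/(-12 - 2*15) = -76170/(-12 - 30) = -76170/(-42) = -76170*(-1/42) = 12695/7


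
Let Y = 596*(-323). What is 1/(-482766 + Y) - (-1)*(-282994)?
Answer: -191098490357/675274 ≈ -2.8299e+5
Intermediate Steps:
Y = -192508
1/(-482766 + Y) - (-1)*(-282994) = 1/(-482766 - 192508) - (-1)*(-282994) = 1/(-675274) - 1*282994 = -1/675274 - 282994 = -191098490357/675274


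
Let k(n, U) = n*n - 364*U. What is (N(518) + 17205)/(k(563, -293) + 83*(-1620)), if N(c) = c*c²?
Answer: 139009037/289161 ≈ 480.73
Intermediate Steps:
k(n, U) = n² - 364*U
N(c) = c³
(N(518) + 17205)/(k(563, -293) + 83*(-1620)) = (518³ + 17205)/((563² - 364*(-293)) + 83*(-1620)) = (138991832 + 17205)/((316969 + 106652) - 134460) = 139009037/(423621 - 134460) = 139009037/289161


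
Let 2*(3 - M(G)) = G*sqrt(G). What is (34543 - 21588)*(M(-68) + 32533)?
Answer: 421503880 + 880940*I*sqrt(17) ≈ 4.215e+8 + 3.6322e+6*I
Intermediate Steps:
M(G) = 3 - G**(3/2)/2 (M(G) = 3 - G*sqrt(G)/2 = 3 - G**(3/2)/2)
(34543 - 21588)*(M(-68) + 32533) = (34543 - 21588)*((3 - (-68)*I*sqrt(17)) + 32533) = 12955*((3 - (-68)*I*sqrt(17)) + 32533) = 12955*((3 + 68*I*sqrt(17)) + 32533) = 12955*(32536 + 68*I*sqrt(17)) = 421503880 + 880940*I*sqrt(17)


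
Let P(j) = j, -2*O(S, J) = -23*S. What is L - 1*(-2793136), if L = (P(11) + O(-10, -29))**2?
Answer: 2803952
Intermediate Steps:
O(S, J) = 23*S/2 (O(S, J) = -(-23)*S/2 = 23*S/2)
L = 10816 (L = (11 + (23/2)*(-10))**2 = (11 - 115)**2 = (-104)**2 = 10816)
L - 1*(-2793136) = 10816 - 1*(-2793136) = 10816 + 2793136 = 2803952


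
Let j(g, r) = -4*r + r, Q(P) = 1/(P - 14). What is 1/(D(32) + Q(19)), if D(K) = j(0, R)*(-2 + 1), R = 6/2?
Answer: 5/46 ≈ 0.10870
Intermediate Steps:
R = 3 (R = 6*(½) = 3)
Q(P) = 1/(-14 + P)
j(g, r) = -3*r
D(K) = 9 (D(K) = (-3*3)*(-2 + 1) = -9*(-1) = 9)
1/(D(32) + Q(19)) = 1/(9 + 1/(-14 + 19)) = 1/(9 + 1/5) = 1/(9 + ⅕) = 1/(46/5) = 5/46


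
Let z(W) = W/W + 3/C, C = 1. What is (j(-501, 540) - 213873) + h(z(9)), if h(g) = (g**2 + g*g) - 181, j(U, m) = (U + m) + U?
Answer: -214484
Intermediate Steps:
j(U, m) = m + 2*U
z(W) = 4 (z(W) = W/W + 3/1 = 1 + 3*1 = 1 + 3 = 4)
h(g) = -181 + 2*g**2 (h(g) = (g**2 + g**2) - 181 = 2*g**2 - 181 = -181 + 2*g**2)
(j(-501, 540) - 213873) + h(z(9)) = ((540 + 2*(-501)) - 213873) + (-181 + 2*4**2) = ((540 - 1002) - 213873) + (-181 + 2*16) = (-462 - 213873) + (-181 + 32) = -214335 - 149 = -214484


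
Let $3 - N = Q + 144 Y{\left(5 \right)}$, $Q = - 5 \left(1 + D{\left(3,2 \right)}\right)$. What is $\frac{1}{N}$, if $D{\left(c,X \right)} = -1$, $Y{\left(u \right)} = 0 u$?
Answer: $\frac{1}{3} \approx 0.33333$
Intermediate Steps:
$Y{\left(u \right)} = 0$
$Q = 0$ ($Q = - 5 \left(1 - 1\right) = \left(-5\right) 0 = 0$)
$N = 3$ ($N = 3 - \left(0 + 144 \cdot 0\right) = 3 - \left(0 + 0\right) = 3 - 0 = 3 + 0 = 3$)
$\frac{1}{N} = \frac{1}{3}$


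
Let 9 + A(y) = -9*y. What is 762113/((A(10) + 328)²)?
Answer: 762113/52441 ≈ 14.533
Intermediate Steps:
A(y) = -9 - 9*y
762113/((A(10) + 328)²) = 762113/(((-9 - 9*10) + 328)²) = 762113/(((-9 - 90) + 328)²) = 762113/((-99 + 328)²) = 762113/(229²) = 762113/52441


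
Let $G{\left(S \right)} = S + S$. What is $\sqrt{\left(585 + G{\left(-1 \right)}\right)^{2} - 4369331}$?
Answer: $i \sqrt{4029442} \approx 2007.3 i$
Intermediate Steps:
$G{\left(S \right)} = 2 S$
$\sqrt{\left(585 + G{\left(-1 \right)}\right)^{2} - 4369331} = \sqrt{\left(585 + 2 \left(-1\right)\right)^{2} - 4369331} = \sqrt{\left(585 - 2\right)^{2} - 4369331} = \sqrt{583^{2} - 4369331} = \sqrt{339889 - 4369331} = \sqrt{-4029442} = i \sqrt{4029442}$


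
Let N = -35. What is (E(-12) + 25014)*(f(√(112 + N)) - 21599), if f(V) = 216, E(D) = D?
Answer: -534617766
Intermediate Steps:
(E(-12) + 25014)*(f(√(112 + N)) - 21599) = (-12 + 25014)*(216 - 21599) = 25002*(-21383) = -534617766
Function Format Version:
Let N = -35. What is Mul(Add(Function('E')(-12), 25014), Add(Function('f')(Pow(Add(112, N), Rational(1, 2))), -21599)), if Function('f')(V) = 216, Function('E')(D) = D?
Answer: -534617766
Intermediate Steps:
Mul(Add(Function('E')(-12), 25014), Add(Function('f')(Pow(Add(112, N), Rational(1, 2))), -21599)) = Mul(Add(-12, 25014), Add(216, -21599)) = Mul(25002, -21383) = -534617766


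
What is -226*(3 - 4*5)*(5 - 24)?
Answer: -72998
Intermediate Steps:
-226*(3 - 4*5)*(5 - 24) = -226*(3 - 20)*(-19) = -(-3842)*(-19) = -226*323 = -72998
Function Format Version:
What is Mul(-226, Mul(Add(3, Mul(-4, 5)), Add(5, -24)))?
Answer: -72998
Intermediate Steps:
Mul(-226, Mul(Add(3, Mul(-4, 5)), Add(5, -24))) = Mul(-226, Mul(Add(3, -20), -19)) = Mul(-226, Mul(-17, -19)) = Mul(-226, 323) = -72998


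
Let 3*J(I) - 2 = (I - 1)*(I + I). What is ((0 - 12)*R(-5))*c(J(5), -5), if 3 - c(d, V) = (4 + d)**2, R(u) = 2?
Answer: 7704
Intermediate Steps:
J(I) = 2/3 + 2*I*(-1 + I)/3 (J(I) = 2/3 + ((I - 1)*(I + I))/3 = 2/3 + ((-1 + I)*(2*I))/3 = 2/3 + (2*I*(-1 + I))/3 = 2/3 + 2*I*(-1 + I)/3)
c(d, V) = 3 - (4 + d)**2
((0 - 12)*R(-5))*c(J(5), -5) = ((0 - 12)*2)*(3 - (4 + (2/3 - 2/3*5 + (2/3)*5**2))**2) = (-12*2)*(3 - (4 + (2/3 - 10/3 + (2/3)*25))**2) = -24*(3 - (4 + (2/3 - 10/3 + 50/3))**2) = -24*(3 - (4 + 14)**2) = -24*(3 - 1*18**2) = -24*(3 - 1*324) = -24*(3 - 324) = -24*(-321) = 7704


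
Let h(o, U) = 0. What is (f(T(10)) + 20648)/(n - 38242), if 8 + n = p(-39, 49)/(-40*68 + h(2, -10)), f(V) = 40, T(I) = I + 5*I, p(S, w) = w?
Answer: -56271360/104040049 ≈ -0.54086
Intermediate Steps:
T(I) = 6*I
n = -21809/2720 (n = -8 + 49/(-40*68 + 0) = -8 + 49/(-2720 + 0) = -8 + 49/(-2720) = -8 + 49*(-1/2720) = -8 - 49/2720 = -21809/2720 ≈ -8.0180)
(f(T(10)) + 20648)/(n - 38242) = (40 + 20648)/(-21809/2720 - 38242) = 20688/(-104040049/2720) = 20688*(-2720/104040049) = -56271360/104040049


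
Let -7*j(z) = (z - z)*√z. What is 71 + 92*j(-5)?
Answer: 71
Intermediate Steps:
j(z) = 0 (j(z) = -(z - z)*√z/7 = -0*√z = -⅐*0 = 0)
71 + 92*j(-5) = 71 + 92*0 = 71 + 0 = 71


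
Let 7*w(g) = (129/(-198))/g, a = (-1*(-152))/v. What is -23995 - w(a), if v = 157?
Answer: -1685018129/70224 ≈ -23995.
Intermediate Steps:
a = 152/157 (a = -1*(-152)/157 = 152*(1/157) = 152/157 ≈ 0.96815)
w(g) = -43/(462*g) (w(g) = ((129/(-198))/g)/7 = ((129*(-1/198))/g)/7 = (-43/(66*g))/7 = -43/(462*g))
-23995 - w(a) = -23995 - (-43)/(462*152/157) = -23995 - (-43)*157/(462*152) = -23995 - 1*(-6751/70224) = -23995 + 6751/70224 = -1685018129/70224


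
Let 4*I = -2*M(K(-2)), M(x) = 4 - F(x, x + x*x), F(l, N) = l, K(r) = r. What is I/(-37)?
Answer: 3/37 ≈ 0.081081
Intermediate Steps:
M(x) = 4 - x
I = -3 (I = (-2*(4 - 1*(-2)))/4 = (-2*(4 + 2))/4 = (-2*6)/4 = (1/4)*(-12) = -3)
I/(-37) = -3/(-37) = -3*(-1/37) = 3/37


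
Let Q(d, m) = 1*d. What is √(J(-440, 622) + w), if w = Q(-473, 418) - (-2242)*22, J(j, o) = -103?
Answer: 2*√12187 ≈ 220.79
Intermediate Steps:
Q(d, m) = d
w = 48851 (w = -473 - (-2242)*22 = -473 - 1*(-49324) = -473 + 49324 = 48851)
√(J(-440, 622) + w) = √(-103 + 48851) = √48748 = 2*√12187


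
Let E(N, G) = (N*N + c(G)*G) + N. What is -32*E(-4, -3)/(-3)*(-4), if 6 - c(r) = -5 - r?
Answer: 512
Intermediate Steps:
c(r) = 11 + r (c(r) = 6 - (-5 - r) = 6 + (5 + r) = 11 + r)
E(N, G) = N + N**2 + G*(11 + G) (E(N, G) = (N*N + (11 + G)*G) + N = (N**2 + G*(11 + G)) + N = N + N**2 + G*(11 + G))
-32*E(-4, -3)/(-3)*(-4) = -32*(-4 + (-4)**2 - 3*(11 - 3))/(-3)*(-4) = -32*(-4 + 16 - 3*8)*(-1/3)*(-4) = -32*(-4 + 16 - 24)*(-1/3)*(-4) = -32*(-12*(-1/3))*(-4) = -32*4*(-4) = -8*16*(-4) = -128*(-4) = 512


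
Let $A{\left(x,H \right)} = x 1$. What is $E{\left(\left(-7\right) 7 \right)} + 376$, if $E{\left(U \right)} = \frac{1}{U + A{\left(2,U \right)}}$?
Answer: $\frac{17671}{47} \approx 375.98$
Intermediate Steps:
$A{\left(x,H \right)} = x$
$E{\left(U \right)} = \frac{1}{2 + U}$ ($E{\left(U \right)} = \frac{1}{U + 2} = \frac{1}{2 + U}$)
$E{\left(\left(-7\right) 7 \right)} + 376 = \frac{1}{2 - 49} + 376 = \frac{1}{-47} + 376 = - \frac{1}{47} + 376 = \frac{17671}{47}$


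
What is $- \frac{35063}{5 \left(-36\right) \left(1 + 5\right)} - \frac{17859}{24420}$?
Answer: $\frac{13949179}{439560} \approx 31.734$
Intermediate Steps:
$- \frac{35063}{5 \left(-36\right) \left(1 + 5\right)} - \frac{17859}{24420} = - \frac{35063}{\left(-180\right) 6} - \frac{5953}{8140} = - \frac{35063}{-1080} - \frac{5953}{8140} = \left(-35063\right) \left(- \frac{1}{1080}\right) - \frac{5953}{8140} = \frac{35063}{1080} - \frac{5953}{8140} = \frac{13949179}{439560}$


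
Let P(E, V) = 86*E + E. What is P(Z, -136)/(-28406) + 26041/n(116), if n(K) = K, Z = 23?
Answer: 369744265/1647548 ≈ 224.42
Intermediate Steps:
P(E, V) = 87*E
P(Z, -136)/(-28406) + 26041/n(116) = (87*23)/(-28406) + 26041/116 = 2001*(-1/28406) + 26041*(1/116) = -2001/28406 + 26041/116 = 369744265/1647548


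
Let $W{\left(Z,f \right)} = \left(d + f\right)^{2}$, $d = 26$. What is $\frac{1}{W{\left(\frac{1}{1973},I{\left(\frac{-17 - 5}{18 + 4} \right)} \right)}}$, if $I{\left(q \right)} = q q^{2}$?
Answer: $\frac{1}{625} \approx 0.0016$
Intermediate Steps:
$I{\left(q \right)} = q^{3}$
$W{\left(Z,f \right)} = \left(26 + f\right)^{2}$
$\frac{1}{W{\left(\frac{1}{1973},I{\left(\frac{-17 - 5}{18 + 4} \right)} \right)}} = \frac{1}{\left(26 + \left(\frac{-17 - 5}{18 + 4}\right)^{3}\right)^{2}} = \frac{1}{\left(26 + \left(- \frac{22}{22}\right)^{3}\right)^{2}} = \frac{1}{\left(26 + \left(\left(-22\right) \frac{1}{22}\right)^{3}\right)^{2}} = \frac{1}{\left(26 + \left(-1\right)^{3}\right)^{2}} = \frac{1}{\left(26 - 1\right)^{2}} = \frac{1}{25^{2}} = \frac{1}{625}$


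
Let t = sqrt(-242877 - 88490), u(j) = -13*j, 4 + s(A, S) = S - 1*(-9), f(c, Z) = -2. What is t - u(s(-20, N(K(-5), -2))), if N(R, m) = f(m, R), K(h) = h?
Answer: 39 + I*sqrt(331367) ≈ 39.0 + 575.64*I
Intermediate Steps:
N(R, m) = -2
s(A, S) = 5 + S (s(A, S) = -4 + (S - 1*(-9)) = -4 + (S + 9) = -4 + (9 + S) = 5 + S)
t = I*sqrt(331367) (t = sqrt(-331367) = I*sqrt(331367) ≈ 575.64*I)
t - u(s(-20, N(K(-5), -2))) = I*sqrt(331367) - (-13)*(5 - 2) = I*sqrt(331367) - (-13)*3 = I*sqrt(331367) - 1*(-39) = I*sqrt(331367) + 39 = 39 + I*sqrt(331367)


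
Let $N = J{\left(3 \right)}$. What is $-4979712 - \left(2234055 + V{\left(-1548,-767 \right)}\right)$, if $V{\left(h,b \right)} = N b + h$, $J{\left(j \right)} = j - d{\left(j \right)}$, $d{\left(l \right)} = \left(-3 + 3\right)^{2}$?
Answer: $-7209918$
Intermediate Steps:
$d{\left(l \right)} = 0$ ($d{\left(l \right)} = 0^{2} = 0$)
$J{\left(j \right)} = j$ ($J{\left(j \right)} = j - 0 = j + 0 = j$)
$N = 3$
$V{\left(h,b \right)} = h + 3 b$ ($V{\left(h,b \right)} = 3 b + h = h + 3 b$)
$-4979712 - \left(2234055 + V{\left(-1548,-767 \right)}\right) = -4979712 - \left(2234055 + \left(-1548 + 3 \left(-767\right)\right)\right) = -4979712 - \left(2234055 - 3849\right) = -4979712 - 2230206 = -7209918$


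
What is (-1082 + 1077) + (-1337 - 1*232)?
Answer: -1574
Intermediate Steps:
(-1082 + 1077) + (-1337 - 1*232) = -5 + (-1337 - 232) = -5 - 1569 = -1574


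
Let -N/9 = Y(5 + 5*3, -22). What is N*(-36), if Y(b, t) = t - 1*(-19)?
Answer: -972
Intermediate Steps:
Y(b, t) = 19 + t (Y(b, t) = t + 19 = 19 + t)
N = 27 (N = -9*(19 - 22) = -9*(-3) = 27)
N*(-36) = 27*(-36) = -972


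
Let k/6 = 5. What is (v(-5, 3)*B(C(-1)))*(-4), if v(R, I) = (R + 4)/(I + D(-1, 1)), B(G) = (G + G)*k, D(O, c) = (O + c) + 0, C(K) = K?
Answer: -80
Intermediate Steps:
k = 30 (k = 6*5 = 30)
D(O, c) = O + c
B(G) = 60*G (B(G) = (G + G)*30 = (2*G)*30 = 60*G)
v(R, I) = (4 + R)/I (v(R, I) = (R + 4)/(I + (-1 + 1)) = (4 + R)/(I + 0) = (4 + R)/I)
(v(-5, 3)*B(C(-1)))*(-4) = (((4 - 5)/3)*(60*(-1)))*(-4) = (((1/3)*(-1))*(-60))*(-4) = -1/3*(-60)*(-4) = 20*(-4) = -80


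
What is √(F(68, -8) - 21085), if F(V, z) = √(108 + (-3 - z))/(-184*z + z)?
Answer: √(-11297849040 + 366*√113)/732 ≈ 145.21*I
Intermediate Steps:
F(V, z) = -√(105 - z)/(183*z) (F(V, z) = √(105 - z)/((-183*z)) = √(105 - z)*(-1/(183*z)) = -√(105 - z)/(183*z))
√(F(68, -8) - 21085) = √(-1/183*√(105 - 1*(-8))/(-8) - 21085) = √(-1/183*(-⅛)*√(105 + 8) - 21085) = √(-1/183*(-⅛)*√113 - 21085) = √(√113/1464 - 21085) = √(-21085 + √113/1464)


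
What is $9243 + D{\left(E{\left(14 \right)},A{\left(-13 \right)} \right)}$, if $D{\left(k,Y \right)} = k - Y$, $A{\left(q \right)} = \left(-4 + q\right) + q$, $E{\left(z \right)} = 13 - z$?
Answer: $9272$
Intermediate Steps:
$A{\left(q \right)} = -4 + 2 q$
$9243 + D{\left(E{\left(14 \right)},A{\left(-13 \right)} \right)} = 9243 + \left(\left(13 - 14\right) - \left(-4 + 2 \left(-13\right)\right)\right) = 9243 + \left(\left(13 - 14\right) - \left(-4 - 26\right)\right) = 9243 - -29 = 9243 + \left(-1 + 30\right) = 9243 + 29 = 9272$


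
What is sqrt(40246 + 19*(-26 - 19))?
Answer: sqrt(39391) ≈ 198.47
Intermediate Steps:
sqrt(40246 + 19*(-26 - 19)) = sqrt(40246 + 19*(-45)) = sqrt(40246 - 855) = sqrt(39391)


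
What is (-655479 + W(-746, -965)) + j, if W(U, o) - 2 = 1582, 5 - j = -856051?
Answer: 202161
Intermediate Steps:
j = 856056 (j = 5 - 1*(-856051) = 5 + 856051 = 856056)
W(U, o) = 1584 (W(U, o) = 2 + 1582 = 1584)
(-655479 + W(-746, -965)) + j = (-655479 + 1584) + 856056 = -653895 + 856056 = 202161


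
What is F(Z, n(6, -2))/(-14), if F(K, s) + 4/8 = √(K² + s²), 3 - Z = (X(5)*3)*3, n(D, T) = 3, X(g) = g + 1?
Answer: 1/28 - 3*√290/14 ≈ -3.6134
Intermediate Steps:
X(g) = 1 + g
Z = -51 (Z = 3 - (1 + 5)*3*3 = 3 - 6*3*3 = 3 - 18*3 = 3 - 1*54 = 3 - 54 = -51)
F(K, s) = -½ + √(K² + s²)
F(Z, n(6, -2))/(-14) = (-½ + √((-51)² + 3²))/(-14) = -(-½ + √(2601 + 9))/14 = -(-½ + √2610)/14 = -(-½ + 3*√290)/14 = 1/28 - 3*√290/14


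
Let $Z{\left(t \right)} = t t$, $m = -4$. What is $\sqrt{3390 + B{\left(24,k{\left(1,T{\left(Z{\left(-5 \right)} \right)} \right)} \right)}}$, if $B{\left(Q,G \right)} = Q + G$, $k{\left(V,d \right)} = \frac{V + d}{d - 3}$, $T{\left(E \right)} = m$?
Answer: $\frac{\sqrt{167307}}{7} \approx 58.433$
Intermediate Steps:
$Z{\left(t \right)} = t^{2}$
$T{\left(E \right)} = -4$
$k{\left(V,d \right)} = \frac{V + d}{-3 + d}$
$B{\left(Q,G \right)} = G + Q$
$\sqrt{3390 + B{\left(24,k{\left(1,T{\left(Z{\left(-5 \right)} \right)} \right)} \right)}} = \sqrt{3390 + \left(\frac{1 - 4}{-3 - 4} + 24\right)} = \sqrt{3390 + \left(\frac{1}{-7} \left(-3\right) + 24\right)} = \sqrt{3390 + \left(\left(- \frac{1}{7}\right) \left(-3\right) + 24\right)} = \sqrt{3390 + \left(\frac{3}{7} + 24\right)} = \sqrt{3390 + \frac{171}{7}} = \sqrt{\frac{23901}{7}} = \frac{\sqrt{167307}}{7}$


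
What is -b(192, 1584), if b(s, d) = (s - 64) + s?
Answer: -320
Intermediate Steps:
b(s, d) = -64 + 2*s (b(s, d) = (-64 + s) + s = -64 + 2*s)
-b(192, 1584) = -(-64 + 2*192) = -(-64 + 384) = -1*320 = -320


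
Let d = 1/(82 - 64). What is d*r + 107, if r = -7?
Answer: 1919/18 ≈ 106.61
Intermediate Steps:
d = 1/18 ≈ 0.055556
d*r + 107 = (1/18)*(-7) + 107 = -7/18 + 107 = 1919/18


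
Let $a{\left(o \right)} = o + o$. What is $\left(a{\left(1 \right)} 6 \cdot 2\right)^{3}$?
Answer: $13824$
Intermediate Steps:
$a{\left(o \right)} = 2 o$
$\left(a{\left(1 \right)} 6 \cdot 2\right)^{3} = \left(2 \cdot 1 \cdot 6 \cdot 2\right)^{3} = \left(2 \cdot 6 \cdot 2\right)^{3} = \left(12 \cdot 2\right)^{3} = 24^{3} = 13824$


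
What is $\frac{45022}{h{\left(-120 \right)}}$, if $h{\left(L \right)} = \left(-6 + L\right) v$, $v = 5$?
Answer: $- \frac{22511}{315} \approx -71.464$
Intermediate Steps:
$h{\left(L \right)} = -30 + 5 L$ ($h{\left(L \right)} = \left(-6 + L\right) 5 = -30 + 5 L$)
$\frac{45022}{h{\left(-120 \right)}} = \frac{45022}{-30 + 5 \left(-120\right)} = \frac{45022}{-30 - 600} = \frac{45022}{-630} = 45022 \left(- \frac{1}{630}\right) = - \frac{22511}{315}$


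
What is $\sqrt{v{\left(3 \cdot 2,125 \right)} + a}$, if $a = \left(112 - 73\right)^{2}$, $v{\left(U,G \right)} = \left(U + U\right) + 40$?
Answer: $11 \sqrt{13} \approx 39.661$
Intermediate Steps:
$v{\left(U,G \right)} = 40 + 2 U$ ($v{\left(U,G \right)} = 2 U + 40 = 40 + 2 U$)
$a = 1521$ ($a = 39^{2} = 1521$)
$\sqrt{v{\left(3 \cdot 2,125 \right)} + a} = \sqrt{\left(40 + 2 \cdot 3 \cdot 2\right) + 1521} = \sqrt{\left(40 + 2 \cdot 6\right) + 1521} = \sqrt{\left(40 + 12\right) + 1521} = \sqrt{52 + 1521} = \sqrt{1573} = 11 \sqrt{13}$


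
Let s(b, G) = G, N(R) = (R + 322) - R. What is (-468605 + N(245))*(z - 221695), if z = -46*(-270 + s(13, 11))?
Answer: 98236876023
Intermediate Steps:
N(R) = 322 (N(R) = (322 + R) - R = 322)
z = 11914 (z = -46*(-270 + 11) = -46*(-259) = 11914)
(-468605 + N(245))*(z - 221695) = (-468605 + 322)*(11914 - 221695) = -468283*(-209781) = 98236876023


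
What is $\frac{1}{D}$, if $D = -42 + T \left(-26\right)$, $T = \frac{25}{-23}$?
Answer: $- \frac{23}{316} \approx -0.072785$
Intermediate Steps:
$T = - \frac{25}{23}$ ($T = 25 \left(- \frac{1}{23}\right) = - \frac{25}{23} \approx -1.087$)
$D = - \frac{316}{23}$ ($D = -42 - - \frac{650}{23} = -42 + \frac{650}{23} = - \frac{316}{23} \approx -13.739$)
$\frac{1}{D} = \frac{1}{- \frac{316}{23}} = - \frac{23}{316}$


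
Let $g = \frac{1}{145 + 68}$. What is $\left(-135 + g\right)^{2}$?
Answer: $\frac{826792516}{45369} \approx 18224.0$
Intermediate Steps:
$g = \frac{1}{213} \approx 0.0046948$
$\left(-135 + g\right)^{2} = \left(-135 + \frac{1}{213}\right)^{2} = \left(- \frac{28754}{213}\right)^{2} = \frac{826792516}{45369}$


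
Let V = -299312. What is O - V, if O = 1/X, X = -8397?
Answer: 2513322863/8397 ≈ 2.9931e+5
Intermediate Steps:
O = -1/8397 (O = 1/(-8397) = -1/8397 ≈ -0.00011909)
O - V = -1/8397 - 1*(-299312) = -1/8397 + 299312 = 2513322863/8397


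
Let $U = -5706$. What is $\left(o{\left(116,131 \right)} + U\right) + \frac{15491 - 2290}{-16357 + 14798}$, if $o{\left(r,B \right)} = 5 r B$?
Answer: $\frac{109543965}{1559} \approx 70266.0$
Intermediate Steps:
$o{\left(r,B \right)} = 5 B r$
$\left(o{\left(116,131 \right)} + U\right) + \frac{15491 - 2290}{-16357 + 14798} = \left(5 \cdot 131 \cdot 116 - 5706\right) + \frac{15491 - 2290}{-16357 + 14798} = \left(75980 - 5706\right) + \frac{13201}{-1559} = 70274 + 13201 \left(- \frac{1}{1559}\right) = 70274 - \frac{13201}{1559} = \frac{109543965}{1559}$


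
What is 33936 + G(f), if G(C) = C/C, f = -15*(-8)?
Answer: 33937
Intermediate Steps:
f = 120
G(C) = 1
33936 + G(f) = 33936 + 1 = 33937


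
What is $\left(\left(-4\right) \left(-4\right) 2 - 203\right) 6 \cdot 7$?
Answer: $-7182$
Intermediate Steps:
$\left(\left(-4\right) \left(-4\right) 2 - 203\right) 6 \cdot 7 = \left(16 \cdot 2 - 203\right) 42 = \left(32 - 203\right) 42 = \left(-171\right) 42 = -7182$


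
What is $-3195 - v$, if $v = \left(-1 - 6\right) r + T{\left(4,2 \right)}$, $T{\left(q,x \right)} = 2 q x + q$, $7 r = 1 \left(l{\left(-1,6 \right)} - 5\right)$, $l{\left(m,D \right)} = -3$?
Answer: $-3223$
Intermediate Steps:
$r = - \frac{8}{7}$ ($r = \frac{1 \left(-3 - 5\right)}{7} = \frac{1 \left(-8\right)}{7} = \frac{1}{7} \left(-8\right) = - \frac{8}{7} \approx -1.1429$)
$T{\left(q,x \right)} = q + 2 q x$ ($T{\left(q,x \right)} = 2 q x + q = q + 2 q x$)
$v = 28$ ($v = \left(-1 - 6\right) \left(- \frac{8}{7}\right) + 4 \left(1 + 2 \cdot 2\right) = \left(-7\right) \left(- \frac{8}{7}\right) + 4 \left(1 + 4\right) = 8 + 4 \cdot 5 = 8 + 20 = 28$)
$-3195 - v = -3195 - 28 = -3223$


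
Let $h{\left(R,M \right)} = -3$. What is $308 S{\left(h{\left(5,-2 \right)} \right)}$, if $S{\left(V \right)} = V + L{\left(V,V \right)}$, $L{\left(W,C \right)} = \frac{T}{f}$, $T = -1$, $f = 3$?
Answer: $- \frac{3080}{3} \approx -1026.7$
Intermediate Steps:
$L{\left(W,C \right)} = - \frac{1}{3}$
$S{\left(V \right)} = - \frac{1}{3} + V$ ($S{\left(V \right)} = V - \frac{1}{3} = - \frac{1}{3} + V$)
$308 S{\left(h{\left(5,-2 \right)} \right)} = 308 \left(- \frac{1}{3} - 3\right) = 308 \left(- \frac{10}{3}\right) = - \frac{3080}{3}$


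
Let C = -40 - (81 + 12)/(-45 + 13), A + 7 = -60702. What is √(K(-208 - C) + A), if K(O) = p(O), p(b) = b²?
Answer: I*√32256055/32 ≈ 177.48*I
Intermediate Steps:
A = -60709 (A = -7 - 60702 = -60709)
C = -1187/32 (C = -40 - 93/(-32) = -40 - 93*(-1)/32 = -40 - 1*(-93/32) = -40 + 93/32 = -1187/32 ≈ -37.094)
K(O) = O²
√(K(-208 - C) + A) = √((-208 - 1*(-1187/32))² - 60709) = √((-208 + 1187/32)² - 60709) = √((-5469/32)² - 60709) = √(29909961/1024 - 60709) = √(-32256055/1024) = I*√32256055/32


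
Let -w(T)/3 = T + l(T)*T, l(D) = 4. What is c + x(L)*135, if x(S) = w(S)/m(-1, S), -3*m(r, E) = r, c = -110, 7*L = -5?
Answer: 29605/7 ≈ 4229.3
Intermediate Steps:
L = -5/7 (L = (1/7)*(-5) = -5/7 ≈ -0.71429)
w(T) = -15*T (w(T) = -3*(T + 4*T) = -15*T)
m(r, E) = -r/3
x(S) = -45*S (x(S) = (-15*S)/((-1/3*(-1))) = (-15*S)/(1/3) = -15*S*3 = -45*S)
c + x(L)*135 = -110 - 45*(-5/7)*135 = -110 + (225/7)*135 = -110 + 30375/7 = 29605/7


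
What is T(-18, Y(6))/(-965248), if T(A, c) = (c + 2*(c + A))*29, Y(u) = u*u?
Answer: -261/120656 ≈ -0.0021632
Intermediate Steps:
Y(u) = u²
T(A, c) = 58*A + 87*c (T(A, c) = (c + 2*(A + c))*29 = (c + (2*A + 2*c))*29 = (2*A + 3*c)*29 = 58*A + 87*c)
T(-18, Y(6))/(-965248) = (58*(-18) + 87*6²)/(-965248) = (-1044 + 87*36)*(-1/965248) = (-1044 + 3132)*(-1/965248) = 2088*(-1/965248) = -261/120656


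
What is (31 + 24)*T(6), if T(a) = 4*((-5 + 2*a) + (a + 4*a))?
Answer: 8140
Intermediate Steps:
T(a) = -20 + 28*a (T(a) = 4*((-5 + 2*a) + 5*a) = 4*(-5 + 7*a) = -20 + 28*a)
(31 + 24)*T(6) = (31 + 24)*(-20 + 28*6) = 55*(-20 + 168) = 55*148 = 8140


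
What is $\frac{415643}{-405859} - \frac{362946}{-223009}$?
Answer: $\frac{54612770827}{90510209731} \approx 0.60339$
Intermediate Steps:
$\frac{415643}{-405859} - \frac{362946}{-223009} = 415643 \left(- \frac{1}{405859}\right) - - \frac{362946}{223009} = - \frac{415643}{405859} + \frac{362946}{223009} = \frac{54612770827}{90510209731}$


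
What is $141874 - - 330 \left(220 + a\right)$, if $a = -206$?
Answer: $146494$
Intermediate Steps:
$141874 - - 330 \left(220 + a\right) = 141874 - - 330 \left(220 - 206\right) = 141874 - \left(-330\right) 14 = 141874 - -4620 = 141874 + 4620 = 146494$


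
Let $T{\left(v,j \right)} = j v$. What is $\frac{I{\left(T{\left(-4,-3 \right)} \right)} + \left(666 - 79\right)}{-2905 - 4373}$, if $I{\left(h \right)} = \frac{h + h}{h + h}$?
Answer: $- \frac{98}{1213} \approx -0.080791$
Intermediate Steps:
$I{\left(h \right)} = 1$ ($I{\left(h \right)} = \frac{2 h}{2 h} = 2 h \frac{1}{2 h} = 1$)
$\frac{I{\left(T{\left(-4,-3 \right)} \right)} + \left(666 - 79\right)}{-2905 - 4373} = \frac{1 + \left(666 - 79\right)}{-2905 - 4373} = \frac{1 + 587}{-7278} = 588 \left(- \frac{1}{7278}\right) = - \frac{98}{1213}$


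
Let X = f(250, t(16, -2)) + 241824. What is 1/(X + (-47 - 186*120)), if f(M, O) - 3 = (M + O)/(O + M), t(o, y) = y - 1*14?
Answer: 1/219461 ≈ 4.5566e-6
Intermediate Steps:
t(o, y) = -14 + y (t(o, y) = y - 14 = -14 + y)
f(M, O) = 4 (f(M, O) = 3 + (M + O)/(O + M) = 3 + (M + O)/(M + O) = 3 + 1 = 4)
X = 241828 (X = 4 + 241824 = 241828)
1/(X + (-47 - 186*120)) = 1/(241828 + (-47 - 186*120)) = 1/(241828 + (-47 - 22320)) = 1/(241828 - 22367) = 1/219461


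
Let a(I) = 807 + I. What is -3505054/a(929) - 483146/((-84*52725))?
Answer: -7491648127/3710700 ≈ -2018.9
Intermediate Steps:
-3505054/a(929) - 483146/((-84*52725)) = -3505054/(807 + 929) - 483146/((-84*52725)) = -3505054/1736 - 483146/(-4428900) = -3505054*1/1736 - 483146*(-1/4428900) = -250361/124 + 6529/59850 = -7491648127/3710700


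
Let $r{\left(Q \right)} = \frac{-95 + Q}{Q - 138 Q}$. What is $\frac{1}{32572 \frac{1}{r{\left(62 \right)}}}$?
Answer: $\frac{33}{276666568} \approx 1.1928 \cdot 10^{-7}$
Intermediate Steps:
$r{\left(Q \right)} = - \frac{-95 + Q}{137 Q}$ ($r{\left(Q \right)} = \frac{-95 + Q}{\left(-137\right) Q} = \left(-95 + Q\right) \left(- \frac{1}{137 Q}\right) = - \frac{-95 + Q}{137 Q}$)
$\frac{1}{32572 \frac{1}{r{\left(62 \right)}}} = \frac{1}{32572 \frac{1}{\frac{1}{137} \cdot \frac{1}{62} \left(95 - 62\right)}} = \frac{1}{32572 \frac{1}{\frac{1}{137} \cdot \frac{1}{62} \cdot 33}} = \frac{1}{32572 \frac{1}{\frac{33}{8494}}} = \frac{1}{32572 \cdot \frac{8494}{33}} = \frac{1}{\frac{276666568}{33}} = \frac{33}{276666568}$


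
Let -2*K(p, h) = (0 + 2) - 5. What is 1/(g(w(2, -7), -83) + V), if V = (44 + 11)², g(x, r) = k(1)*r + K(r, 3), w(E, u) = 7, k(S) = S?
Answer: 2/5887 ≈ 0.00033973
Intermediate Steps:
K(p, h) = 3/2 (K(p, h) = -((0 + 2) - 5)/2 = -(2 - 5)/2 = -½*(-3) = 3/2)
g(x, r) = 3/2 + r (g(x, r) = 1*r + 3/2 = r + 3/2 = 3/2 + r)
V = 3025 (V = 55² = 3025)
1/(g(w(2, -7), -83) + V) = 1/((3/2 - 83) + 3025) = 1/(-163/2 + 3025) = 1/(5887/2) = 2/5887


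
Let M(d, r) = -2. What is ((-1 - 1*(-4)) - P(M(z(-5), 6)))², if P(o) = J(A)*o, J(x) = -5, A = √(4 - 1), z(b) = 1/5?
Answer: 49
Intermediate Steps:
z(b) = ⅕
A = √3 ≈ 1.7320
P(o) = -5*o
((-1 - 1*(-4)) - P(M(z(-5), 6)))² = ((-1 - 1*(-4)) - (-5)*(-2))² = ((-1 + 4) - 1*10)² = (3 - 10)² = (-7)² = 49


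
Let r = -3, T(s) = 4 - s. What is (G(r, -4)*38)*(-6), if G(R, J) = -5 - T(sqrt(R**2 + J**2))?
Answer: 912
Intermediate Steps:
G(R, J) = -9 + sqrt(J**2 + R**2) (G(R, J) = -5 - (4 - sqrt(R**2 + J**2)) = -5 - (4 - sqrt(J**2 + R**2)) = -5 + (-4 + sqrt(J**2 + R**2)) = -9 + sqrt(J**2 + R**2))
(G(r, -4)*38)*(-6) = ((-9 + sqrt((-4)**2 + (-3)**2))*38)*(-6) = ((-9 + sqrt(16 + 9))*38)*(-6) = ((-9 + sqrt(25))*38)*(-6) = ((-9 + 5)*38)*(-6) = -4*38*(-6) = -152*(-6) = 912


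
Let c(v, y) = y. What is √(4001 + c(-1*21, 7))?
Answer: 2*√1002 ≈ 63.309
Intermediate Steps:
√(4001 + c(-1*21, 7)) = √(4001 + 7) = √4008 = 2*√1002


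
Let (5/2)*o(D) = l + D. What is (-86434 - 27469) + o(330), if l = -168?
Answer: -569191/5 ≈ -1.1384e+5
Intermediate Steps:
o(D) = -336/5 + 2*D/5 (o(D) = 2*(-168 + D)/5 = -336/5 + 2*D/5)
(-86434 - 27469) + o(330) = (-86434 - 27469) + (-336/5 + (⅖)*330) = -113903 + (-336/5 + 132) = -113903 + 324/5 = -569191/5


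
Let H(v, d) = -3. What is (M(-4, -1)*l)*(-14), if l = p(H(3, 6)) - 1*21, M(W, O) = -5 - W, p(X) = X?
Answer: -336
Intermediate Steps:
l = -24 (l = -3 - 1*21 = -3 - 21 = -24)
(M(-4, -1)*l)*(-14) = ((-5 - 1*(-4))*(-24))*(-14) = ((-5 + 4)*(-24))*(-14) = -1*(-24)*(-14) = 24*(-14) = -336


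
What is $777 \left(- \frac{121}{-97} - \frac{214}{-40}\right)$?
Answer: $\frac{9944823}{1940} \approx 5126.2$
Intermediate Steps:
$777 \left(- \frac{121}{-97} - \frac{214}{-40}\right) = 777 \left(\left(-121\right) \left(- \frac{1}{97}\right) - - \frac{107}{20}\right) = 777 \left(\frac{121}{97} + \frac{107}{20}\right) = 777 \cdot \frac{12799}{1940} = \frac{9944823}{1940}$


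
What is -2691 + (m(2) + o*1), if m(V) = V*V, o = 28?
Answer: -2659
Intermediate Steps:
m(V) = V²
-2691 + (m(2) + o*1) = -2691 + (2² + 28*1) = -2691 + (4 + 28) = -2691 + 32 = -2659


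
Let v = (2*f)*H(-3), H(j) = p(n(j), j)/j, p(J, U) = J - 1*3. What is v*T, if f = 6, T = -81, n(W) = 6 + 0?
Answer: 972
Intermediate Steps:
n(W) = 6
p(J, U) = -3 + J (p(J, U) = J - 3 = -3 + J)
H(j) = 3/j (H(j) = (-3 + 6)/j = 3/j)
v = -12 (v = (2*6)*(3/(-3)) = 12*(3*(-⅓)) = 12*(-1) = -12)
v*T = -12*(-81) = 972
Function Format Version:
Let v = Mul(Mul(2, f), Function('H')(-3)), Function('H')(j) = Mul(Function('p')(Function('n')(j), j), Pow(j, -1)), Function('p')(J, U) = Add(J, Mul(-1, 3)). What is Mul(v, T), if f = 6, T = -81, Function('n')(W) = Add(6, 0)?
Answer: 972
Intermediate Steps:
Function('n')(W) = 6
Function('p')(J, U) = Add(-3, J) (Function('p')(J, U) = Add(J, -3) = Add(-3, J))
Function('H')(j) = Mul(3, Pow(j, -1)) (Function('H')(j) = Mul(Add(-3, 6), Pow(j, -1)) = Mul(3, Pow(j, -1)))
v = -12 (v = Mul(Mul(2, 6), Mul(3, Pow(-3, -1))) = Mul(12, Mul(3, Rational(-1, 3))) = Mul(12, -1) = -12)
Mul(v, T) = Mul(-12, -81) = 972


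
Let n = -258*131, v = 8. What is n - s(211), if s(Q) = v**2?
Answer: -33862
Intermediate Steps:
s(Q) = 64 (s(Q) = 8**2 = 64)
n = -33798
n - s(211) = -33798 - 1*64 = -33798 - 64 = -33862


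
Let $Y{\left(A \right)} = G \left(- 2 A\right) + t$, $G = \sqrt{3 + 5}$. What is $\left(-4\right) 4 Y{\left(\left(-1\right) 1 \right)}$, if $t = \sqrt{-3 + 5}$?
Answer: $- 80 \sqrt{2} \approx -113.14$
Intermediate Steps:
$G = 2 \sqrt{2}$ ($G = \sqrt{8} = 2 \sqrt{2} \approx 2.8284$)
$t = \sqrt{2} \approx 1.4142$
$Y{\left(A \right)} = \sqrt{2} - 4 A \sqrt{2}$ ($Y{\left(A \right)} = 2 \sqrt{2} \left(- 2 A\right) + \sqrt{2} = - 4 A \sqrt{2} + \sqrt{2} = \sqrt{2} - 4 A \sqrt{2}$)
$\left(-4\right) 4 Y{\left(\left(-1\right) 1 \right)} = \left(-4\right) 4 \sqrt{2} \left(1 - 4 \left(\left(-1\right) 1\right)\right) = - 16 \sqrt{2} \left(1 - -4\right) = - 16 \sqrt{2} \left(1 + 4\right) = - 16 \sqrt{2} \cdot 5 = - 16 \cdot 5 \sqrt{2} = - 80 \sqrt{2}$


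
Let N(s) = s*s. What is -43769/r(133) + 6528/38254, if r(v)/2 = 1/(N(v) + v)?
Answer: -7460018863729/19127 ≈ -3.9003e+8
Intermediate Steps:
N(s) = s²
r(v) = 2/(v + v²) (r(v) = 2/(v² + v) = 2/(v + v²))
-43769/r(133) + 6528/38254 = -43769/(2/(133*(1 + 133))) + 6528/38254 = -43769/(2*(1/133)/134) + 6528*(1/38254) = -43769/(2*(1/133)*(1/134)) + 3264/19127 = -43769/1/8911 + 3264/19127 = -43769*8911 + 3264/19127 = -390025559 + 3264/19127 = -7460018863729/19127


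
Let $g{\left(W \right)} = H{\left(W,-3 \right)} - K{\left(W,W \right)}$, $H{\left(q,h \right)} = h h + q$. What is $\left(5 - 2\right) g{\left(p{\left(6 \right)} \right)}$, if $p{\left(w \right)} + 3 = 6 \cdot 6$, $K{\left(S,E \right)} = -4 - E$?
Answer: $237$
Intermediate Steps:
$H{\left(q,h \right)} = q + h^{2}$ ($H{\left(q,h \right)} = h^{2} + q = q + h^{2}$)
$p{\left(w \right)} = 33$ ($p{\left(w \right)} = -3 + 6 \cdot 6 = -3 + 36 = 33$)
$g{\left(W \right)} = 13 + 2 W$ ($g{\left(W \right)} = \left(W + \left(-3\right)^{2}\right) - \left(-4 - W\right) = \left(W + 9\right) + \left(4 + W\right) = \left(9 + W\right) + \left(4 + W\right) = 13 + 2 W$)
$\left(5 - 2\right) g{\left(p{\left(6 \right)} \right)} = \left(5 - 2\right) \left(13 + 2 \cdot 33\right) = 3 \left(13 + 66\right) = 3 \cdot 79 = 237$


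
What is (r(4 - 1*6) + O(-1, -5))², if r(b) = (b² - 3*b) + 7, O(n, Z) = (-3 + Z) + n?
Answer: 64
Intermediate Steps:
O(n, Z) = -3 + Z + n
r(b) = 7 + b² - 3*b
(r(4 - 1*6) + O(-1, -5))² = ((7 + (4 - 1*6)² - 3*(4 - 1*6)) + (-3 - 5 - 1))² = ((7 + (4 - 6)² - 3*(4 - 6)) - 9)² = ((7 + (-2)² - 3*(-2)) - 9)² = ((7 + 4 + 6) - 9)² = (17 - 9)² = 8² = 64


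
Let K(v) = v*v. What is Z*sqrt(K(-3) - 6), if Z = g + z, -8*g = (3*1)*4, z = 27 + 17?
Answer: 85*sqrt(3)/2 ≈ 73.612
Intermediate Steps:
z = 44
K(v) = v**2
g = -3/2 (g = -3*1*4/8 = -3*4/8 = -1/8*12 = -3/2 ≈ -1.5000)
Z = 85/2 (Z = -3/2 + 44 = 85/2 ≈ 42.500)
Z*sqrt(K(-3) - 6) = 85*sqrt((-3)**2 - 6)/2 = 85*sqrt(9 - 6)/2 = 85*sqrt(3)/2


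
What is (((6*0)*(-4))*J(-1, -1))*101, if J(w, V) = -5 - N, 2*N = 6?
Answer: 0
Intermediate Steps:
N = 3 (N = (½)*6 = 3)
J(w, V) = -8 (J(w, V) = -5 - 1*3 = -5 - 3 = -8)
(((6*0)*(-4))*J(-1, -1))*101 = (((6*0)*(-4))*(-8))*101 = ((0*(-4))*(-8))*101 = (0*(-8))*101 = 0*101 = 0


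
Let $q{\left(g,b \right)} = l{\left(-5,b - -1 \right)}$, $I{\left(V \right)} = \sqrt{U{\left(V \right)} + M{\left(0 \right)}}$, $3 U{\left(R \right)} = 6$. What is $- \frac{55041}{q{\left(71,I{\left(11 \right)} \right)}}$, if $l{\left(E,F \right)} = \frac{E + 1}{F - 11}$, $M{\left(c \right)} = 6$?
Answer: $- \frac{275205}{2} + \frac{55041 \sqrt{2}}{2} \approx -98683.0$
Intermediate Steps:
$U{\left(R \right)} = 2$ ($U{\left(R \right)} = \frac{1}{3} \cdot 6 = 2$)
$l{\left(E,F \right)} = \frac{1 + E}{-11 + F}$
$I{\left(V \right)} = 2 \sqrt{2}$ ($I{\left(V \right)} = \sqrt{2 + 6} = \sqrt{8} = 2 \sqrt{2}$)
$q{\left(g,b \right)} = - \frac{4}{-10 + b}$ ($q{\left(g,b \right)} = \frac{1 - 5}{-11 + \left(b - -1\right)} = \frac{1}{-11 + \left(b + 1\right)} \left(-4\right) = \frac{1}{-11 + \left(1 + b\right)} \left(-4\right) = \frac{1}{-10 + b} \left(-4\right) = - \frac{4}{-10 + b}$)
$- \frac{55041}{q{\left(71,I{\left(11 \right)} \right)}} = - \frac{55041}{\left(-4\right) \frac{1}{-10 + 2 \sqrt{2}}} = - 55041 \left(\frac{5}{2} - \frac{\sqrt{2}}{2}\right) = - \frac{275205}{2} + \frac{55041 \sqrt{2}}{2}$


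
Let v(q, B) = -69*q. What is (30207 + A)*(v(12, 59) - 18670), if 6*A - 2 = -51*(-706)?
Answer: -2117970250/3 ≈ -7.0599e+8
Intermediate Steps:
A = 18004/3 (A = 1/3 + (-51*(-706))/6 = 1/3 + (1/6)*36006 = 1/3 + 6001 = 18004/3 ≈ 6001.3)
(30207 + A)*(v(12, 59) - 18670) = (30207 + 18004/3)*(-69*12 - 18670) = 108625*(-828 - 18670)/3 = (108625/3)*(-19498) = -2117970250/3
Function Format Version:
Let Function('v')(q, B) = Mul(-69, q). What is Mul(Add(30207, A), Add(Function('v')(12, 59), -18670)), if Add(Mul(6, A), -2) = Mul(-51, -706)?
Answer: Rational(-2117970250, 3) ≈ -7.0599e+8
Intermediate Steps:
A = Rational(18004, 3) (A = Add(Rational(1, 3), Mul(Rational(1, 6), Mul(-51, -706))) = Add(Rational(1, 3), Mul(Rational(1, 6), 36006)) = Add(Rational(1, 3), 6001) = Rational(18004, 3) ≈ 6001.3)
Mul(Add(30207, A), Add(Function('v')(12, 59), -18670)) = Mul(Add(30207, Rational(18004, 3)), Add(Mul(-69, 12), -18670)) = Mul(Rational(108625, 3), Add(-828, -18670)) = Mul(Rational(108625, 3), -19498) = Rational(-2117970250, 3)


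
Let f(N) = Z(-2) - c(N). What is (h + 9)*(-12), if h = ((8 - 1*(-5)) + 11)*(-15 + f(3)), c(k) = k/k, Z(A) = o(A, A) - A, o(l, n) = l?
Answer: 4500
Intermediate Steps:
Z(A) = 0 (Z(A) = A - A = 0)
c(k) = 1
f(N) = -1 (f(N) = 0 - 1*1 = 0 - 1 = -1)
h = -384 (h = ((8 - 1*(-5)) + 11)*(-15 - 1) = ((8 + 5) + 11)*(-16) = (13 + 11)*(-16) = 24*(-16) = -384)
(h + 9)*(-12) = (-384 + 9)*(-12) = -375*(-12) = 4500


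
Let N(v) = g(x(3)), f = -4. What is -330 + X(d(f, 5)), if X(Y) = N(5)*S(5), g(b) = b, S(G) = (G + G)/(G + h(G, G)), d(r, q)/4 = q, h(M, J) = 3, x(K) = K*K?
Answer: -1275/4 ≈ -318.75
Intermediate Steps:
x(K) = K**2
d(r, q) = 4*q
S(G) = 2*G/(3 + G) (S(G) = (G + G)/(G + 3) = (2*G)/(3 + G) = 2*G/(3 + G))
N(v) = 9 (N(v) = 3**2 = 9)
X(Y) = 45/4 (X(Y) = 9*(2*5/(3 + 5)) = 9*(2*5/8) = 9*(2*5*(1/8)) = 9*(5/4) = 45/4)
-330 + X(d(f, 5)) = -330 + 45/4 = -1275/4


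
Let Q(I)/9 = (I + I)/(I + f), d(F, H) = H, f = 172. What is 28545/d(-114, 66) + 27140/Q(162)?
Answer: 5162965/1458 ≈ 3541.1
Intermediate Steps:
Q(I) = 18*I/(172 + I) (Q(I) = 9*((I + I)/(I + 172)) = 9*((2*I)/(172 + I)) = 9*(2*I/(172 + I)) = 18*I/(172 + I))
28545/d(-114, 66) + 27140/Q(162) = 28545/66 + 27140/((18*162/(172 + 162))) = 28545*(1/66) + 27140/((18*162/334)) = 865/2 + 27140/((18*162*(1/334))) = 865/2 + 27140/(1458/167) = 865/2 + 27140*(167/1458) = 865/2 + 2266190/729 = 5162965/1458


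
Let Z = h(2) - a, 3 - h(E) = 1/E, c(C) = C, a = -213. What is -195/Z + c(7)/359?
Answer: -136993/154729 ≈ -0.88537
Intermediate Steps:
h(E) = 3 - 1/E
Z = 431/2 (Z = (3 - 1/2) - 1*(-213) = (3 - 1*1/2) + 213 = (3 - 1/2) + 213 = 5/2 + 213 = 431/2 ≈ 215.50)
-195/Z + c(7)/359 = -195/431/2 + 7/359 = -195*2/431 + 7*(1/359) = -390/431 + 7/359 = -136993/154729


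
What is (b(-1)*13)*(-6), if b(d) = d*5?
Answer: 390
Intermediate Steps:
b(d) = 5*d
(b(-1)*13)*(-6) = ((5*(-1))*13)*(-6) = -5*13*(-6) = -65*(-6) = 390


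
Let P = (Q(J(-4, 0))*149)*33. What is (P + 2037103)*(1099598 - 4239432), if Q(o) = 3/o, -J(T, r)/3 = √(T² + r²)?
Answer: -12784611239915/2 ≈ -6.3923e+12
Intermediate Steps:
J(T, r) = -3*√(T² + r²)
P = -4917/4 (P = ((3/((-3*√((-4)² + 0²))))*149)*33 = ((3/((-3*√(16 + 0))))*149)*33 = ((3/((-3*√16)))*149)*33 = ((3/((-3*4)))*149)*33 = ((3/(-12))*149)*33 = ((3*(-1/12))*149)*33 = -¼*149*33 = -149/4*33 = -4917/4 ≈ -1229.3)
(P + 2037103)*(1099598 - 4239432) = (-4917/4 + 2037103)*(1099598 - 4239432) = (8143495/4)*(-3139834) = -12784611239915/2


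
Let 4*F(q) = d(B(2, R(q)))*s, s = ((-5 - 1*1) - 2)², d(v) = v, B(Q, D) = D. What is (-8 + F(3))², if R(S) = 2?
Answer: 576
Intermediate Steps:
s = 64 (s = ((-5 - 1) - 2)² = (-6 - 2)² = (-8)² = 64)
F(q) = 32 (F(q) = (2*64)/4 = (¼)*128 = 32)
(-8 + F(3))² = (-8 + 32)² = 24² = 576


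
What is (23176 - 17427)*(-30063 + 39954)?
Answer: 56863359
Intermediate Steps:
(23176 - 17427)*(-30063 + 39954) = 5749*9891 = 56863359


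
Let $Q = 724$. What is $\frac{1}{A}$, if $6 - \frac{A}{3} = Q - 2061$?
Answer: $\frac{1}{4029} \approx 0.0002482$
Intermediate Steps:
$A = 4029$ ($A = 18 - 3 \left(724 - 2061\right) = 18 - -4011 = 18 + 4011 = 4029$)
$\frac{1}{A} = \frac{1}{4029}$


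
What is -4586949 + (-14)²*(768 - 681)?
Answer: -4569897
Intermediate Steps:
-4586949 + (-14)²*(768 - 681) = -4586949 + 196*87 = -4586949 + 17052 = -4569897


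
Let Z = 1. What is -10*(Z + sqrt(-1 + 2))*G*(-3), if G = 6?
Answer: 360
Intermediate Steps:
-10*(Z + sqrt(-1 + 2))*G*(-3) = -10*(1 + sqrt(-1 + 2))*6*(-3) = -10*(1 + sqrt(1))*6*(-3) = -10*(1 + 1)*6*(-3) = -20*6*(-3) = -10*12*(-3) = -120*(-3) = 360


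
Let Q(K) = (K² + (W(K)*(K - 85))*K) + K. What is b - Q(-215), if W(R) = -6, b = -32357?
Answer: 308633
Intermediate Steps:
Q(K) = K + K² + K*(510 - 6*K) (Q(K) = (K² + (-6*(K - 85))*K) + K = (K² + (-6*(-85 + K))*K) + K = (K² + (510 - 6*K)*K) + K = (K² + K*(510 - 6*K)) + K = K + K² + K*(510 - 6*K))
b - Q(-215) = -32357 - (-215)*(511 - 5*(-215)) = -32357 - (-215)*(511 + 1075) = -32357 - (-215)*1586 = -32357 - 1*(-340990) = -32357 + 340990 = 308633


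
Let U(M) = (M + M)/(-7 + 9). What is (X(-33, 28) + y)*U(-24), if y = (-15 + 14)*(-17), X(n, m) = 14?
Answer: -744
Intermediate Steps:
y = 17 (y = -1*(-17) = 17)
U(M) = M (U(M) = (2*M)/2 = (2*M)*(1/2) = M)
(X(-33, 28) + y)*U(-24) = (14 + 17)*(-24) = 31*(-24) = -744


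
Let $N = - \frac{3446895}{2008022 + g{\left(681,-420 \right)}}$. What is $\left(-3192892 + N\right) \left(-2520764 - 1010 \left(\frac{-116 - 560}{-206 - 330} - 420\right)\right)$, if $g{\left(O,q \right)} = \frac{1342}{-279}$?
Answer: $\frac{251421725293448207154021}{37535865332} \approx 6.6982 \cdot 10^{12}$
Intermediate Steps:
$g{\left(O,q \right)} = - \frac{1342}{279}$ ($g{\left(O,q \right)} = 1342 \left(- \frac{1}{279}\right) = - \frac{1342}{279}$)
$N = - \frac{961683705}{560236796}$ ($N = - \frac{3446895}{2008022 - \frac{1342}{279}} = - \frac{3446895}{\frac{560236796}{279}} = \left(-3446895\right) \frac{279}{560236796} = - \frac{961683705}{560236796} \approx -1.7166$)
$\left(-3192892 + N\right) \left(-2520764 - 1010 \left(\frac{-116 - 560}{-206 - 330} - 420\right)\right) = \left(-3192892 - \frac{961683705}{560236796}\right) \left(-2520764 - 1010 \left(\frac{-116 - 560}{-206 - 330} - 420\right)\right) = - \frac{1788776545737737 \left(-2520764 - 1010 \left(- \frac{676}{-536} - 420\right)\right)}{560236796} = - \frac{1788776545737737 \left(-2520764 - 1010 \left(\left(-676\right) \left(- \frac{1}{536}\right) - 420\right)\right)}{560236796} = - \frac{1788776545737737 \left(-2520764 - 1010 \left(\frac{169}{134} - 420\right)\right)}{560236796} = - \frac{1788776545737737 \left(-2520764 - - \frac{28336055}{67}\right)}{560236796} = - \frac{1788776545737737 \left(-2520764 + \frac{28336055}{67}\right)}{560236796} = \left(- \frac{1788776545737737}{560236796}\right) \left(- \frac{140555133}{67}\right) = \frac{251421725293448207154021}{37535865332}$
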